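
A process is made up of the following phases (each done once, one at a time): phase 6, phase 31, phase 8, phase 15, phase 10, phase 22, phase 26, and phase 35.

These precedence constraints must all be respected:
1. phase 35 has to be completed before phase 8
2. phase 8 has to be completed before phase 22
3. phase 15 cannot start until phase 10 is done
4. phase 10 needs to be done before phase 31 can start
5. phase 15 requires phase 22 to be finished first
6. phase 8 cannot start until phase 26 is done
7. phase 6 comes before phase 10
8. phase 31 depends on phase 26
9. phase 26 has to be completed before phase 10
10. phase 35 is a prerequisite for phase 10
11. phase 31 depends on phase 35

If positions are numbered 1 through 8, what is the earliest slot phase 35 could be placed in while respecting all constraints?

Nothing is required before phase 35; it can be the very first phase.

1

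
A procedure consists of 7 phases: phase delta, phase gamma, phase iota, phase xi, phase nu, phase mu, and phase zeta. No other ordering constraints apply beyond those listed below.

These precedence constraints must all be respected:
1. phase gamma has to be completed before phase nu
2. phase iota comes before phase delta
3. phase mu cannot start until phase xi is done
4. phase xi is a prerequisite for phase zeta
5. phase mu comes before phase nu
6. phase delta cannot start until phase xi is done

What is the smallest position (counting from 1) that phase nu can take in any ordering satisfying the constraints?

Every phase that must precede phase nu has to come before it. Tracing all chains that end at phase nu, those phases are: phase gamma, phase xi, phase mu — 3 in total.
With 3 mandatory predecessors, the earliest phase nu can sit is position 3+1 = 4, and placing just those 3 first achieves it.

4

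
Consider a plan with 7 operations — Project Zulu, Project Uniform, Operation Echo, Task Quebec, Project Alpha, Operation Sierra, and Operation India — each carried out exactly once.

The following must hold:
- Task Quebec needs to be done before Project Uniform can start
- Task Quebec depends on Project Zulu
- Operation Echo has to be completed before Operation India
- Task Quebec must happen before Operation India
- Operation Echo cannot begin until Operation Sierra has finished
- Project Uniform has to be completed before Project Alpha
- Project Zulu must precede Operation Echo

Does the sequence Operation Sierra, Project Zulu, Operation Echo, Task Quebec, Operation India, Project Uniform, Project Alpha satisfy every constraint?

Yes

Checking each listed constraint against this order: for instance, Operation Sierra is in position 1 and Operation Echo in position 3, so that constraint holds — and the remaining constraints check out the same way.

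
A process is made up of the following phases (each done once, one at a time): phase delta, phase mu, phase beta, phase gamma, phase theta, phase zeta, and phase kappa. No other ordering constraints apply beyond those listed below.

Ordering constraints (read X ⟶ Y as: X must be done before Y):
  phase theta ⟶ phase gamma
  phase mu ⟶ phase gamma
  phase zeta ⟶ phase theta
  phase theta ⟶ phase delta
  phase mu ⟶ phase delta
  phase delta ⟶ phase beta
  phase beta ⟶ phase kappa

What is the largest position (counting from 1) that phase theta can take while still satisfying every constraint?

The phases that are forced after phase theta, directly or by a chain of constraints, are phase delta, phase beta, phase gamma, phase kappa. That's 4 phases.
So at least 4 phases follow phase theta, putting phase theta no later than position 3. That position is achievable by scheduling everything else first.

3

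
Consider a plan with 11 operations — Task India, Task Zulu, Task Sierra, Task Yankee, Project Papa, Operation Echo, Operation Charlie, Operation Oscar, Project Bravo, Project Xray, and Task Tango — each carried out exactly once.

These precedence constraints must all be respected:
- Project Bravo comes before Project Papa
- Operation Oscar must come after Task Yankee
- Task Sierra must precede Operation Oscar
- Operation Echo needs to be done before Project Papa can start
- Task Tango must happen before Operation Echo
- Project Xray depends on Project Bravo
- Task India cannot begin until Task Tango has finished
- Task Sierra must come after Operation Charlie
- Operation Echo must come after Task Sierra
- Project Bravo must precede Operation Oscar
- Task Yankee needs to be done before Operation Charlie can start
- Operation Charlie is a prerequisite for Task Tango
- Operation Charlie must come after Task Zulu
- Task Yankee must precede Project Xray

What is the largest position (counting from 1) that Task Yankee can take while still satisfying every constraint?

3

Every operation that must follow Task Yankee has to come after it. Tracing all chains starting from Task Yankee, those operations are: Task India, Task Sierra, Project Papa, Operation Echo, Operation Charlie, Operation Oscar, Project Xray, Task Tango — 8 in total.
So at least 8 operations follow Task Yankee, putting Task Yankee no later than position 3. That position is achievable by scheduling everything else first.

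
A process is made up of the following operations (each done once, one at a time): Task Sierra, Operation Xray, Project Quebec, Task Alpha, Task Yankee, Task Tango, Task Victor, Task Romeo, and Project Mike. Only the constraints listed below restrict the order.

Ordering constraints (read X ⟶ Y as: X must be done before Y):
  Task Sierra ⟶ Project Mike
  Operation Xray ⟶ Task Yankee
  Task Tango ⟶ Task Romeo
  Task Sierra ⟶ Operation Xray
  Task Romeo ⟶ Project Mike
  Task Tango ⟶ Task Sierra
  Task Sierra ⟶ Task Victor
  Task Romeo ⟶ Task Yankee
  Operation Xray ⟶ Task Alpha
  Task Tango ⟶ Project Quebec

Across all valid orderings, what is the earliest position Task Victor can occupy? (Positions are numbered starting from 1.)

3

The operations that are forced before Task Victor, directly or transitively, are Task Sierra, Task Tango. That's 2 operations.
With 2 mandatory predecessors, the earliest Task Victor can sit is position 2+1 = 3, and placing just those 2 first achieves it.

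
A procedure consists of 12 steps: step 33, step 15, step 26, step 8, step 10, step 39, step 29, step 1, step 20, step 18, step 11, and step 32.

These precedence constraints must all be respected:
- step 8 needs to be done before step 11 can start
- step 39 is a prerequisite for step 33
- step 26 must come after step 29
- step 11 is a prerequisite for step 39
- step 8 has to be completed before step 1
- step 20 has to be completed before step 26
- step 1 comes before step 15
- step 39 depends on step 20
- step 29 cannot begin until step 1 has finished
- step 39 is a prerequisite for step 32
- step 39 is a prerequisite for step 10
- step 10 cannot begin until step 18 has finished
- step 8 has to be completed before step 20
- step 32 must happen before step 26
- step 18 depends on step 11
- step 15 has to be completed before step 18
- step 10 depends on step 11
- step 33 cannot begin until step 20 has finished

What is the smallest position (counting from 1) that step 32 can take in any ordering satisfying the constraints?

The steps that are forced before step 32, directly or transitively, are step 8, step 39, step 20, step 11. That's 4 steps.
With 4 mandatory predecessors, the earliest step 32 can sit is position 4+1 = 5, and placing just those 4 first achieves it.

5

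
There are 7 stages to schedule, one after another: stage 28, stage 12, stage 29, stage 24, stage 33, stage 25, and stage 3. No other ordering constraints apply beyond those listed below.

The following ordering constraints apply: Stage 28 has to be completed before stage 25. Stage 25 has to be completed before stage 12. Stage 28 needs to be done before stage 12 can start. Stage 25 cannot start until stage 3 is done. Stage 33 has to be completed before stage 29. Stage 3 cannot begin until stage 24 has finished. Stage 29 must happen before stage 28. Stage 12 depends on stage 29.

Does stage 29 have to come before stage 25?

Yes

Following the dependencies: stage 29 → stage 28 → stage 25.
That forces stage 29 before stage 25 in every valid schedule.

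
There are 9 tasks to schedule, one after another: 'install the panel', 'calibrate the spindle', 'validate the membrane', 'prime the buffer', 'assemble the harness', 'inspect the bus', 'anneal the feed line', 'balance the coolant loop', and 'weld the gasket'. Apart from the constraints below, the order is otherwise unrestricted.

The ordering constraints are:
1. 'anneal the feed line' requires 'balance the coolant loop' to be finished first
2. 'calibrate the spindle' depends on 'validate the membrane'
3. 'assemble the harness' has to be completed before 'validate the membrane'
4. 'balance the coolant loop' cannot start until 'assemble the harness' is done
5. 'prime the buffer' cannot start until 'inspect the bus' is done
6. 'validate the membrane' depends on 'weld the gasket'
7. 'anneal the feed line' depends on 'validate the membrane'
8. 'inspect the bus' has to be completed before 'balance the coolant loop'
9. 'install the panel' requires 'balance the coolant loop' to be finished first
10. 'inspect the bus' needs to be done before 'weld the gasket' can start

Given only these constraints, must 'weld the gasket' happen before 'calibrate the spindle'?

Chaining the stated constraints: 'weld the gasket' → 'validate the membrane' → 'calibrate the spindle'.
That forces 'weld the gasket' before 'calibrate the spindle' in every valid schedule.

Yes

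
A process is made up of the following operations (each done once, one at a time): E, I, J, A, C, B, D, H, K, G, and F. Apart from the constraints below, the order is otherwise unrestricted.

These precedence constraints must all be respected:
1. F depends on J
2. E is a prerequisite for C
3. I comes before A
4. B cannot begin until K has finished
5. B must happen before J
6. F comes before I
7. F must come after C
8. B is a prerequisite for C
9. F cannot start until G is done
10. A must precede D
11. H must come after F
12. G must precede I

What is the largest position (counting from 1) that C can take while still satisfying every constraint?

6

Every operation that must follow C has to come after it. Tracing all chains starting from C, those operations are: I, A, D, H, F — 5 in total.
So at least 5 operations follow C, putting C no later than position 6. That position is achievable by scheduling everything else first.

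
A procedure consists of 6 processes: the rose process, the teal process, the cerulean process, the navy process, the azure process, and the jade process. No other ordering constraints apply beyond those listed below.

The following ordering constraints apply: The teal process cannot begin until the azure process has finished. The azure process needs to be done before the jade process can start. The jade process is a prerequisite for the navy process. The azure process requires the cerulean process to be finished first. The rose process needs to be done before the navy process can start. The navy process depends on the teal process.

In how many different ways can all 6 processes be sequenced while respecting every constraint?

10

2 processes have no prerequisites (the rose process, the cerulean process), so any of them could come first.
Enumerating by repeatedly choosing an available process (one whose prerequisites are all placed) gives 10 distinct complete orderings.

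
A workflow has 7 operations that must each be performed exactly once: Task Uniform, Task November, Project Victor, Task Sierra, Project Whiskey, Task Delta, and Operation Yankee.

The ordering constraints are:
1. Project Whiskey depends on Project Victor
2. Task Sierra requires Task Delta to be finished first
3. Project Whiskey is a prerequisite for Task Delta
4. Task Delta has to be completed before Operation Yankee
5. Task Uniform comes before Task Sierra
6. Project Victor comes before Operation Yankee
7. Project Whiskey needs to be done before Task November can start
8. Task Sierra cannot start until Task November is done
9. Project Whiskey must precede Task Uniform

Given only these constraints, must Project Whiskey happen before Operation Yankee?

Chaining the stated constraints: Project Whiskey → Task Delta → Operation Yankee.
Hence Project Whiskey necessarily comes before Operation Yankee.

Yes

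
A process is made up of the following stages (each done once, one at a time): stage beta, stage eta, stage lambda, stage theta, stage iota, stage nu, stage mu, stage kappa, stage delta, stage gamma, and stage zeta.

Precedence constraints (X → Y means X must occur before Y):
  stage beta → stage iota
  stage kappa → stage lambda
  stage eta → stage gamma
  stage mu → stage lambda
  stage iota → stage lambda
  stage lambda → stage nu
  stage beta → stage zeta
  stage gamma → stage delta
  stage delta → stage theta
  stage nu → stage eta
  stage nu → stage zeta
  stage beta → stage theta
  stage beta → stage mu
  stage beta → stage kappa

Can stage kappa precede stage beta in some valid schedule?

Following stage beta → stage kappa, stage beta must precede stage kappa in every valid ordering.
Hence stage kappa can never be scheduled before stage beta.

No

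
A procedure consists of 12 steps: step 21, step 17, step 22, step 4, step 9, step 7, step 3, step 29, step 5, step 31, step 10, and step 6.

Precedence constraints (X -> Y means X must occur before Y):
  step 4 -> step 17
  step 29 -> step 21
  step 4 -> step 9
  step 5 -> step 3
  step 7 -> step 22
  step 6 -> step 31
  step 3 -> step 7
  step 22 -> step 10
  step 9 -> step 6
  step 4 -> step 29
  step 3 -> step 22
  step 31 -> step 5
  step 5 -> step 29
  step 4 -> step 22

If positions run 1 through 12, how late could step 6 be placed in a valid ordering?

4

The steps that are forced after step 6, directly or by a chain of constraints, are step 21, step 22, step 7, step 3, step 29, step 5, step 31, step 10. That's 8 steps.
With 8 mandatory successors out of 12 steps total, the latest slot for step 6 is 12−8 = 4, and it's reachable by doing all non-successors before step 6.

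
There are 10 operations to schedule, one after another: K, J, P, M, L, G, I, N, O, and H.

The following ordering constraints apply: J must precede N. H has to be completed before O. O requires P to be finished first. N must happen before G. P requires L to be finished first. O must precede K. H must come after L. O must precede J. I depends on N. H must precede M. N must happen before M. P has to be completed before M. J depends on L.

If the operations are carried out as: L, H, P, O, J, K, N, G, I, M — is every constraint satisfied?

Yes

Every stated constraint is respected: H sits at position 2, ahead of M at position 10, and each of the other listed pairs likewise has the predecessor earlier in the sequence.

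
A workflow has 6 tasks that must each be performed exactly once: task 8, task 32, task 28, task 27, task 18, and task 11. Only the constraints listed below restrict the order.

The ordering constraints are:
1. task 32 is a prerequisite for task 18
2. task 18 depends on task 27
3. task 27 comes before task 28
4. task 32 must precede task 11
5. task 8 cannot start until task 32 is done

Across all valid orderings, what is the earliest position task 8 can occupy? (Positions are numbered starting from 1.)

Working backwards through the constraints from task 8, its only required predecessor is task 32.
With 1 mandatory predecessor, the earliest task 8 can sit is position 1+1 = 2, and placing just that one first achieves it.

2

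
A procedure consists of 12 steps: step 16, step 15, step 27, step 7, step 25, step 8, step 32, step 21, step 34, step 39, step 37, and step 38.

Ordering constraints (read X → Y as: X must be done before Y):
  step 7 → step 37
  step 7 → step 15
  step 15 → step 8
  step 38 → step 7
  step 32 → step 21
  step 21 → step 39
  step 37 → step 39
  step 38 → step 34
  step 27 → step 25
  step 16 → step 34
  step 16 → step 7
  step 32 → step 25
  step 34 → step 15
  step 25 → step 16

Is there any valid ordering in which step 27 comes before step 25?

Yes

Step 27 is actually forced before step 25 by the constraints, so certainly some valid ordering has step 27 first.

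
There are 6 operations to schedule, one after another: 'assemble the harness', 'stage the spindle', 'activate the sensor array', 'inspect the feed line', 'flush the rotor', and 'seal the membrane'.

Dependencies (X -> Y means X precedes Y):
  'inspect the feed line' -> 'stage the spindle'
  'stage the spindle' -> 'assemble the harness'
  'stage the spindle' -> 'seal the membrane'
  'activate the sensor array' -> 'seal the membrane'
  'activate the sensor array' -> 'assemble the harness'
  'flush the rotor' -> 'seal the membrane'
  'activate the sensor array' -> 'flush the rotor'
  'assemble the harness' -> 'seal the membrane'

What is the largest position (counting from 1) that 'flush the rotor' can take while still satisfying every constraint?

Following the constraints forward from 'flush the rotor', its only required successor is 'seal the membrane'.
With 1 mandatory successor out of 6 operations total, the latest slot for 'flush the rotor' is 6−1 = 5, and it's reachable by doing all non-successors before 'flush the rotor'.

5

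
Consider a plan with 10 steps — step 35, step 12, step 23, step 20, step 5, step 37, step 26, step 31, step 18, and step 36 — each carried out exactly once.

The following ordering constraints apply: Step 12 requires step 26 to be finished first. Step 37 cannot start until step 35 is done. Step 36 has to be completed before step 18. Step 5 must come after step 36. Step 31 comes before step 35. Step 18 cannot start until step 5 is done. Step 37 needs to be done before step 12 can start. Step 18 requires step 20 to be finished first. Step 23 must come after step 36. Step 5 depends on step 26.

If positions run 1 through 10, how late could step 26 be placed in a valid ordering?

7

Every step that must follow step 26 has to come after it. Tracing all chains starting from step 26, those steps are: step 12, step 5, step 18 — 3 in total.
So at least 3 steps follow step 26, putting step 26 no later than position 7. That position is achievable by scheduling everything else first.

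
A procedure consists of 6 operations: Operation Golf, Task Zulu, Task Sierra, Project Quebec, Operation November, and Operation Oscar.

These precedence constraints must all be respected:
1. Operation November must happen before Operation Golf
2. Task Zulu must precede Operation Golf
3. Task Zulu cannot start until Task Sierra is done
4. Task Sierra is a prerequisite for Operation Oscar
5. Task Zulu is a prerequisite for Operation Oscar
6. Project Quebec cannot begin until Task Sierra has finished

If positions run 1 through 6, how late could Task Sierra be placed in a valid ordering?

Following every chain forward from Task Sierra, the operations that must come later are Operation Golf, Task Zulu, Project Quebec, Operation Oscar — 4 of them.
With 4 mandatory successors out of 6 operations total, the latest slot for Task Sierra is 6−4 = 2, and it's reachable by doing all non-successors before Task Sierra.

2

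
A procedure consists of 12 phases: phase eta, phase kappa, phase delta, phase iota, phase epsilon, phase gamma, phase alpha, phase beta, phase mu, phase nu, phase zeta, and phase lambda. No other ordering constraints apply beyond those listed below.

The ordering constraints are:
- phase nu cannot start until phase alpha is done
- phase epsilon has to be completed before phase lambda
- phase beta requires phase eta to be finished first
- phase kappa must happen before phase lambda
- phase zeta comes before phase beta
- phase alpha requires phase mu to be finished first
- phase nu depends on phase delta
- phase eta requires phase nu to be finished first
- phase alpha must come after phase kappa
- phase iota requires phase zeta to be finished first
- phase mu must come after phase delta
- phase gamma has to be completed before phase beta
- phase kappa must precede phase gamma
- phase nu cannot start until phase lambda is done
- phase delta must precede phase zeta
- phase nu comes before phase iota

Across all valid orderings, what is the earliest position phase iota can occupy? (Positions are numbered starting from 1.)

Working backwards through the constraints from phase iota, its full set of required predecessors is phase kappa, phase delta, phase epsilon, phase alpha, phase mu, phase nu, phase zeta, phase lambda — 8 of them.
With 8 mandatory predecessors, the earliest phase iota can sit is position 8+1 = 9, and placing just those 8 first achieves it.

9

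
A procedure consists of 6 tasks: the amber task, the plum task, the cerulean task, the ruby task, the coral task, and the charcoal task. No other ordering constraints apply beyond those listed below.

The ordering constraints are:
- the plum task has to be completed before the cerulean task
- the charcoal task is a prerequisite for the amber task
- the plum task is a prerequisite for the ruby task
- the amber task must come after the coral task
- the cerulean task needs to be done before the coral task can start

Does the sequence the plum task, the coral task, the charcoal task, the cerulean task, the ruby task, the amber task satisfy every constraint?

The sequence places the coral task ahead of the cerulean task.
But one of the constraints requires the cerulean task before the coral task, so this ordering violates it.

No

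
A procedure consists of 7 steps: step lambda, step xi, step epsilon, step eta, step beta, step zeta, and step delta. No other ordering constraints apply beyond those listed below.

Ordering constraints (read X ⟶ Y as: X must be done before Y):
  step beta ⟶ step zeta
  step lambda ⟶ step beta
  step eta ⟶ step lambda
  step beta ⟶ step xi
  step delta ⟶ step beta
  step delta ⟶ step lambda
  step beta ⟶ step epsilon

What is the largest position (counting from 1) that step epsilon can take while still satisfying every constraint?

No constraint forces any step after step epsilon, so it can be placed last, in position 7.

7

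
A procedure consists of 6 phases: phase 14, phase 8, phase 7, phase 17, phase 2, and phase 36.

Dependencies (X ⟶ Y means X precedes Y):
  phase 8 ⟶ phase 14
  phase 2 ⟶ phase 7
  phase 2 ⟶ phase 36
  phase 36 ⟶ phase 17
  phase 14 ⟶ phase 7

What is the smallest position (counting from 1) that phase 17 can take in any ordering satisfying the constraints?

The phases that are forced before phase 17, directly or transitively, are phase 2, phase 36. That's 2 phases.
So at minimum 2 phases come before phase 17, putting phase 17 no earlier than position 3. That position is achievable by scheduling exactly those predecessors first.

3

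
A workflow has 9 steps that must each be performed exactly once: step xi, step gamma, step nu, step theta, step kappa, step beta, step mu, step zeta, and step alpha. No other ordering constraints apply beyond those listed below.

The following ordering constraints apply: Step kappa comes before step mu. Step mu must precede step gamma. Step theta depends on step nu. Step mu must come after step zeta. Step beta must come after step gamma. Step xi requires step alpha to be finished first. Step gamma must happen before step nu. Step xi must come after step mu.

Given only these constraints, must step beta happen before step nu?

Nothing in the constraints links step beta and step nu; they are unordered relative to each other.
There exist valid orderings with step nu before step beta, so step beta is not required to come first.

No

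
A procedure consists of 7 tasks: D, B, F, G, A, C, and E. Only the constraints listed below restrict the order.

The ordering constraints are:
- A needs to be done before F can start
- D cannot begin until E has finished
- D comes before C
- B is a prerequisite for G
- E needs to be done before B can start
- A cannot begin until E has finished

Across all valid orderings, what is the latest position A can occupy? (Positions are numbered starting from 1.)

6

The only task forced after A (directly or by a chain) is F.
With 1 mandatory successor out of 7 tasks total, the latest slot for A is 7−1 = 6, and it's reachable by doing all non-successors before A.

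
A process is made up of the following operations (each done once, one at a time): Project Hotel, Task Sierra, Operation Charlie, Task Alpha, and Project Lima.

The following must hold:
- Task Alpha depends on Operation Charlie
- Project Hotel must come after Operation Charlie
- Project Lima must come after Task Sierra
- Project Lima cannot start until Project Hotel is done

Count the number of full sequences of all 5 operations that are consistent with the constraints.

The operations with no prerequisites are Task Sierra, Operation Charlie; any of them can be placed first.
Enumerating by repeatedly choosing an available operation (one whose prerequisites are all placed) gives 11 distinct complete orderings.

11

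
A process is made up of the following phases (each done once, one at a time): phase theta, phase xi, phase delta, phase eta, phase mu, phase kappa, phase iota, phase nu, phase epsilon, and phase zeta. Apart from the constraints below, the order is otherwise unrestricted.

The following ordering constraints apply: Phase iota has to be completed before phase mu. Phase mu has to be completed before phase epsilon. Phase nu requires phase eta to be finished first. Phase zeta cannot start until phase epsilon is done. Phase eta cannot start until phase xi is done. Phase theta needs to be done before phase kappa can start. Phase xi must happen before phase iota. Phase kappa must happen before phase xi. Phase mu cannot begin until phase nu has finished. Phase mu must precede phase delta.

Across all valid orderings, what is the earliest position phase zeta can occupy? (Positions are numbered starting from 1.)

9

The phases that are forced before phase zeta, directly or transitively, are phase theta, phase xi, phase eta, phase mu, phase kappa, phase iota, phase nu, phase epsilon. That's 8 phases.
With 8 mandatory predecessors, the earliest phase zeta can sit is position 8+1 = 9, and placing just those 8 first achieves it.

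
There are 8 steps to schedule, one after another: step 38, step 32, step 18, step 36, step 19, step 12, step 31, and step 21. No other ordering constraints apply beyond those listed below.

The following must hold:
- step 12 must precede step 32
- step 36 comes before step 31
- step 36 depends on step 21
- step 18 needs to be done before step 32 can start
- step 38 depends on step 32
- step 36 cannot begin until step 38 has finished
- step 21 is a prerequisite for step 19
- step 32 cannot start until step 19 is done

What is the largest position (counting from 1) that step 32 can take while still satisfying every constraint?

The steps that are forced after step 32, directly or by a chain of constraints, are step 38, step 36, step 31. That's 3 steps.
With 3 mandatory successors out of 8 steps total, the latest slot for step 32 is 8−3 = 5, and it's reachable by doing all non-successors before step 32.

5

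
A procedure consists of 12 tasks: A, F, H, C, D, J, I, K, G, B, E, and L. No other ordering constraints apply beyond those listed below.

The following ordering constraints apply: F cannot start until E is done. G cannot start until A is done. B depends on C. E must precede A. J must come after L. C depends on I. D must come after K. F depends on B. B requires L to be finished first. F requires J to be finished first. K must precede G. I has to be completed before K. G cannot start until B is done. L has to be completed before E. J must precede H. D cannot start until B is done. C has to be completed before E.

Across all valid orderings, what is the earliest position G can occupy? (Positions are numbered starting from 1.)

Every task that must precede G has to come before it. Tracing all chains that end at G, those tasks are: A, C, I, K, B, E, L — 7 in total.
With 7 mandatory predecessors, the earliest G can sit is position 7+1 = 8, and placing just those 7 first achieves it.

8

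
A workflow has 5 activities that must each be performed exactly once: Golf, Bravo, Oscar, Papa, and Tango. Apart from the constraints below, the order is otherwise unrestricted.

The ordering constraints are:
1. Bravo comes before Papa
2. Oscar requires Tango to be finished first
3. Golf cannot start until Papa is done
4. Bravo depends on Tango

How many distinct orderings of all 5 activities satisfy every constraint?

4

Only Tango has no prerequisites, so it must go first.
Systematically extending each partial ordering one activity at a time and counting, there are 4 complete orderings.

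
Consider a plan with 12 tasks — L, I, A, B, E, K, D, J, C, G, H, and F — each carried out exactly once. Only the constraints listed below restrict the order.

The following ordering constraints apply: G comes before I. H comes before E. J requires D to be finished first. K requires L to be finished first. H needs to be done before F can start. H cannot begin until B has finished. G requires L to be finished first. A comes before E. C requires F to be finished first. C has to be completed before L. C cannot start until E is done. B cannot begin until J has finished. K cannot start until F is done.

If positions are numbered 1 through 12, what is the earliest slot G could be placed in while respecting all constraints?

The tasks that are forced before G, directly or transitively, are L, A, B, E, D, J, C, H, F. That's 9 tasks.
With 9 mandatory predecessors, the earliest G can sit is position 9+1 = 10, and placing just those 9 first achieves it.

10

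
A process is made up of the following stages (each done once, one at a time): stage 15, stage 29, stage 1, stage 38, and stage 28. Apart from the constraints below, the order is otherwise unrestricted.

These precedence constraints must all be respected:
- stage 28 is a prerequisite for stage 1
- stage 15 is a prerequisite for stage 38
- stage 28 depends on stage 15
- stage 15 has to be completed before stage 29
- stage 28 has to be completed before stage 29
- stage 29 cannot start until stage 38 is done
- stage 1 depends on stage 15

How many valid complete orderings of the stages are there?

Stage 15 is the only stage with nothing required before it, so every ordering starts there.
Systematically extending each partial ordering one stage at a time and counting, there are 5 complete orderings.

5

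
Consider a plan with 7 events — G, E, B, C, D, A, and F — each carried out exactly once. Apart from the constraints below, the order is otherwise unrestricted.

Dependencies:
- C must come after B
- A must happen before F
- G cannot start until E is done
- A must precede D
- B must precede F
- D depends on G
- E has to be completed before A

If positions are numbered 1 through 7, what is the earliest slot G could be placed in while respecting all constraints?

2

Working backwards through the constraints from G, its only required predecessor is E.
So at minimum 1 event comes before G, putting G no earlier than position 2. That position is achievable by scheduling exactly that predecessor first.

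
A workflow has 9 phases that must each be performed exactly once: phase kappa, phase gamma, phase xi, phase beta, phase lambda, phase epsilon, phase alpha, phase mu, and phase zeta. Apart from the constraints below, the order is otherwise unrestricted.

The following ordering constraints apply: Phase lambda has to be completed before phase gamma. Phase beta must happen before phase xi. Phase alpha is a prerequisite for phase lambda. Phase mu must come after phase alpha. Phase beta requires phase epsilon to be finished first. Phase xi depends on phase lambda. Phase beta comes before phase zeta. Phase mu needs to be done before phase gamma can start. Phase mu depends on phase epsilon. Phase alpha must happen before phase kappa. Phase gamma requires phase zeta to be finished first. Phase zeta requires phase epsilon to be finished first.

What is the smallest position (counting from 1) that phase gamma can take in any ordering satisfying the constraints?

7

Working backwards through the constraints from phase gamma, its full set of required predecessors is phase beta, phase lambda, phase epsilon, phase alpha, phase mu, phase zeta — 6 of them.
So at minimum 6 phases come before phase gamma, putting phase gamma no earlier than position 7. That position is achievable by scheduling exactly those predecessors first.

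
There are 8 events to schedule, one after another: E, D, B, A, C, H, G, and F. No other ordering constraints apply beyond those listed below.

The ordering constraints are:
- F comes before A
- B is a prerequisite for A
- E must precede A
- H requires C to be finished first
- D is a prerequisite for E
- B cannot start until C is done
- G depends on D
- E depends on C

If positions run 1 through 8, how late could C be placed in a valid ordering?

4

The events that are forced after C, directly or by a chain of constraints, are E, B, A, H. That's 4 events.
So at least 4 events follow C, putting C no later than position 4. That position is achievable by scheduling everything else first.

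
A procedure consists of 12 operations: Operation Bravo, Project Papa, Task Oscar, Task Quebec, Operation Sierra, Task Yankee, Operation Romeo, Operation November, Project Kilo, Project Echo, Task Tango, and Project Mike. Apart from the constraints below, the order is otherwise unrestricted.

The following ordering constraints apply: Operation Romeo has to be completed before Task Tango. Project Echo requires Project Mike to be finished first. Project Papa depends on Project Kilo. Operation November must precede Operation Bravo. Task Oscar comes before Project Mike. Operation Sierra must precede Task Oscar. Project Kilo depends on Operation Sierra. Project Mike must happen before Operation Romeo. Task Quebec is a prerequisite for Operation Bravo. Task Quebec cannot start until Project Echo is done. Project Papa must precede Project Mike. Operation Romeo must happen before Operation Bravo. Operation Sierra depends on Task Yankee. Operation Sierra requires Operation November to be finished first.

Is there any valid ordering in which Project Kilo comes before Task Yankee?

Following Task Yankee → Operation Sierra → Project Kilo, Task Yankee must precede Project Kilo in every valid ordering.
Hence Project Kilo can never be scheduled before Task Yankee.

No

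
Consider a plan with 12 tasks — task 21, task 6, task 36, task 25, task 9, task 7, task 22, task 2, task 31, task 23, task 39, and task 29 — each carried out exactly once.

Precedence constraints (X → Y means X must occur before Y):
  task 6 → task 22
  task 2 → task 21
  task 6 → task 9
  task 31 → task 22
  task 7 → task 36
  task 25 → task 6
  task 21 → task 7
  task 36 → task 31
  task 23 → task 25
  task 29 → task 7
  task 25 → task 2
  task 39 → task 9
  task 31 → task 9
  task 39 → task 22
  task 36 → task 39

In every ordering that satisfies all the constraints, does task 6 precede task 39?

No

No chain of constraints connects task 6 to task 39 in either direction.
So task 6 can come before task 39 or after — it is not forced.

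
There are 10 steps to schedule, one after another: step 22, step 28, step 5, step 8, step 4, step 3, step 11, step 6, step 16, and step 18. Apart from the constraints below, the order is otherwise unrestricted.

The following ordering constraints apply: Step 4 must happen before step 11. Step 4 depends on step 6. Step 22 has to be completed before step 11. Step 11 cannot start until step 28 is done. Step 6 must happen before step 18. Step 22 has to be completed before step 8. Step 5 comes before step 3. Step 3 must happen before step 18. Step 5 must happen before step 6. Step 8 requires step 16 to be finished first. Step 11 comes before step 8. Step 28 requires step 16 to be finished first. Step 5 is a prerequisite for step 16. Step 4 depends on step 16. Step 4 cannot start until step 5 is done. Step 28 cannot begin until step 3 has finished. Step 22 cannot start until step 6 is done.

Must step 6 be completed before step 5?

No

There is a chain step 5 → step 6, which puts step 5 before step 6.
So step 6 never precedes step 5.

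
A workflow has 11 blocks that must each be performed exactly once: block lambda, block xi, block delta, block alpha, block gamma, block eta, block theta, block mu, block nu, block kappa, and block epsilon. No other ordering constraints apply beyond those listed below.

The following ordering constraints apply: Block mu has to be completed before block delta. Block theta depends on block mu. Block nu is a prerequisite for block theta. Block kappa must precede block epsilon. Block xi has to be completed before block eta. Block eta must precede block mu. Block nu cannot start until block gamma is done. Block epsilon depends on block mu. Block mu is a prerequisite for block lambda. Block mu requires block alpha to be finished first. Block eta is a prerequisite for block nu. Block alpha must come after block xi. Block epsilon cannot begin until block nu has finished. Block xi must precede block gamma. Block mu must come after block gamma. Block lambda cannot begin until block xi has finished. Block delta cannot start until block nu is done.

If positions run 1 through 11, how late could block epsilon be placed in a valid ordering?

Nothing depends on block epsilon, so it can be the final block, position 11.

11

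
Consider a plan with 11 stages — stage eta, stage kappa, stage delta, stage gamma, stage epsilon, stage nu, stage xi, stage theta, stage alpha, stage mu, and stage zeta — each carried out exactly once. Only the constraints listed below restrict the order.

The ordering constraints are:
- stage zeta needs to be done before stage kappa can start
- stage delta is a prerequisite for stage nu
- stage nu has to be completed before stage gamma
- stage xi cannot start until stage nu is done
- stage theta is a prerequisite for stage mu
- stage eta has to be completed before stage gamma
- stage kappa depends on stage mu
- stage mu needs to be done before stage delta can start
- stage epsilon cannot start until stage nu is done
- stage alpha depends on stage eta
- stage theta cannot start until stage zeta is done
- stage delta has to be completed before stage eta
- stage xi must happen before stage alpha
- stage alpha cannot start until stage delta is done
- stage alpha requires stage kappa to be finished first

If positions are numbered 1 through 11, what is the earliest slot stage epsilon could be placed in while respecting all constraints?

Working backwards through the constraints from stage epsilon, its full set of required predecessors is stage delta, stage nu, stage theta, stage mu, stage zeta — 5 of them.
So at minimum 5 stages come before stage epsilon, putting stage epsilon no earlier than position 6. That position is achievable by scheduling exactly those predecessors first.

6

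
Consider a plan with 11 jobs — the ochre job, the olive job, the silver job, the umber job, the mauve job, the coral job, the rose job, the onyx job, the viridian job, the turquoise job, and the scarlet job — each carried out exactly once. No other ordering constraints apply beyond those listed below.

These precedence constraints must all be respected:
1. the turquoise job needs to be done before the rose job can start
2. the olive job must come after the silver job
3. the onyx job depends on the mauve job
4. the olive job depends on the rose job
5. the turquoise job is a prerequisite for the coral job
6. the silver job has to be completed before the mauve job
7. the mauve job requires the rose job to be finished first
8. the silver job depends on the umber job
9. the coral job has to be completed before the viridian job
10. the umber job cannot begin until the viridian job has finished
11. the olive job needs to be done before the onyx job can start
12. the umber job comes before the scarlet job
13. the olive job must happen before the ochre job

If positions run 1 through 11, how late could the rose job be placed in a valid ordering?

Following every chain forward from the rose job, the jobs that must come later are the ochre job, the olive job, the mauve job, the onyx job — 4 of them.
So at least 4 jobs follow the rose job, putting the rose job no later than position 7. That position is achievable by scheduling everything else first.

7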